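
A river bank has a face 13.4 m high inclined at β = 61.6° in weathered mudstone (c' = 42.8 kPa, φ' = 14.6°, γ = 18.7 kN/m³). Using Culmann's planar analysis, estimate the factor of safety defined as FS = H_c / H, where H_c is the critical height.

FS = 1.83

H_c = (4c'/γ) · sinβ cosφ' / [1 − cos(β − φ')]
    = (4·42.8/18.7) · sin61.6°·cos14.6° / [1 − cos47.0°]
    = 9.155 · 0.8512 / 0.3180 = 24.51 m
FS = H_c / H = 24.51 / 13.4 = 1.829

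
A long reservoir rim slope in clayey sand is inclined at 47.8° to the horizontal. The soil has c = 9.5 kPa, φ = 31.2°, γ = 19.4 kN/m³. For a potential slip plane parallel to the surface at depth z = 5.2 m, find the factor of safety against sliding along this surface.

FS = 0.74

For an infinite slope with a slip plane parallel to the surface (no pore pressure): FS = [c + γz cos²β tanφ] / [γz sinβ cosβ].
γz = 19.4·5.2 = 100.88 kN/m²
Numerator = 9.5 + 100.88·cos²47.8°·tan31.2° = 9.5 + 100.88·0.4512·0.6056 = 37.067 kPa
Denominator = 100.88·sin47.8°·cos47.8° = 100.88·0.7408·0.6717 = 50.199 kPa
FS = 37.067 / 50.199 = 0.738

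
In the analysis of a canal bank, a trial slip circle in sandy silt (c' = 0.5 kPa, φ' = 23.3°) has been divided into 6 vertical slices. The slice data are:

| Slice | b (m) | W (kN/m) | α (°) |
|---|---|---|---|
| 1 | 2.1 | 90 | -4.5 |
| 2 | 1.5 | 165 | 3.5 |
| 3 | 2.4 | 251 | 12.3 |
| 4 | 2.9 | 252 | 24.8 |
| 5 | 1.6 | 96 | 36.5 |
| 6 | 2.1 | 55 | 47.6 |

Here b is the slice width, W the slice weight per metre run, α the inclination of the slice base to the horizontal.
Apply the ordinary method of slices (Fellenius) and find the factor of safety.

Ordinary method of slices: FS = Σ[c'·Δl_i + (W_i cosα_i)·tanφ'] / Σ W_i sinα_i, with Δl_i = b_i / cosα_i.
Slice 1: Δl = 2.1/cos(-4.5°) = 2.106 m; N'_1 = 90·cos(-4.5°) = 89.7; c'Δl = 1.05; W sinα = -7.1
Slice 2: Δl = 1.5/cos3.5° = 1.503 m; N'_2 = 165·cos3.5° = 164.7; c'Δl = 0.75; W sinα = 10.1
Slice 3: Δl = 2.4/cos12.3° = 2.456 m; N'_3 = 251·cos12.3° = 245.2; c'Δl = 1.23; W sinα = 53.5
Slice 4: Δl = 2.9/cos24.8° = 3.195 m; N'_4 = 252·cos24.8° = 228.8; c'Δl = 1.60; W sinα = 105.7
Slice 5: Δl = 1.6/cos36.5° = 1.990 m; N'_5 = 96·cos36.5° = 77.2; c'Δl = 1.00; W sinα = 57.1
Slice 6: Δl = 2.1/cos47.6° = 3.114 m; N'_6 = 55·cos47.6° = 37.1; c'Δl = 1.56; W sinα = 40.6
Σc'Δl = 7.2 kN/m; ΣN' = 842.7 kN/m; ΣW sinα = 259.9 kN/m
Resisting = 7.2 + 842.7·tan23.3° = 7.2 + 362.9 = 370.1 kN/m
FS = 370.1 / 259.9 = 1.424

FS = 1.42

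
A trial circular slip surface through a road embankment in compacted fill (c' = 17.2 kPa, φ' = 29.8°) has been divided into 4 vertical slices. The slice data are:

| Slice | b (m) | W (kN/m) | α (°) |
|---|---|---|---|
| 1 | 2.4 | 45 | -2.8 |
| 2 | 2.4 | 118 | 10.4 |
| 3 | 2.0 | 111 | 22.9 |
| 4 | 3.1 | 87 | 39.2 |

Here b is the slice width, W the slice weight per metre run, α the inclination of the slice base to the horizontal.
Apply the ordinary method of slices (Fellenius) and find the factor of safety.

FS = 3.23

Ordinary method of slices: FS = Σ[c'·Δl_i + (W_i cosα_i)·tanφ'] / Σ W_i sinα_i, with Δl_i = b_i / cosα_i.
Slice 1: Δl = 2.4/cos(-2.8°) = 2.403 m; N'_1 = 45·cos(-2.8°) = 44.9; c'Δl = 41.33; W sinα = -2.2
Slice 2: Δl = 2.4/cos10.4° = 2.440 m; N'_2 = 118·cos10.4° = 116.1; c'Δl = 41.97; W sinα = 21.3
Slice 3: Δl = 2.0/cos22.9° = 2.171 m; N'_3 = 111·cos22.9° = 102.3; c'Δl = 37.34; W sinα = 43.2
Slice 4: Δl = 3.1/cos39.2° = 4.000 m; N'_4 = 87·cos39.2° = 67.4; c'Δl = 68.80; W sinα = 55.0
Σc'Δl = 189.4 kN/m; ΣN' = 330.7 kN/m; ΣW sinα = 117.3 kN/m
Resisting = 189.4 + 330.7·tan29.8° = 189.4 + 189.4 = 378.8 kN/m
FS = 378.8 / 117.3 = 3.230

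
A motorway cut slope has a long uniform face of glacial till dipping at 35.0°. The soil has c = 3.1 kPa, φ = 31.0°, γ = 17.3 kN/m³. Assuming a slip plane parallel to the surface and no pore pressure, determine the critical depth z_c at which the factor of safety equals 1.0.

Setting FS = 1.00 in FS = [c + γz cos²β tanφ] / [γz sinβ cosβ] and solving for z:
z = c / [γ cosβ (FS·sinβ − cosβ·tanφ)]
  = 3.1 / [17.3·cos35.0°·(1.00·sin35.0° − cos35.0°·tan31.0°)]
  = 3.1 / [17.3·0.8192·(1.00·0.5736 − 0.8192·0.6009)]
  = 3.1 / 1.1533 = 2.688 m

z_c = 2.69 m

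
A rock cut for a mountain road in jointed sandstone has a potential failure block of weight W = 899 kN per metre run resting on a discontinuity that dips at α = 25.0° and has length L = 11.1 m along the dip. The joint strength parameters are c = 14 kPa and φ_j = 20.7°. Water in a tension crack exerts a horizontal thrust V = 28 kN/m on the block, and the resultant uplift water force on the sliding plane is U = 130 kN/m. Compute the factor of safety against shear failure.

FS = 1.01

Resolving the block weight along and normal to the plane and applying the Mohr–Coulomb strength on the joint:
N' = W cosα − U − V sinα = 899·cos25.0° − 130 − 28·sin25.0° = 672.9 kN/m
Driving force T = W sinα + V cosα = 899·sin25.0° + 28·cos25.0° = 405.3 kN/m
Resisting force R = c·L + N'·tanφ_j = 14·11.1 + 672.9·tan20.7° = 155.4 + 254.3 = 409.7 kN/m
FS = R / T = 409.7 / 405.3 = 1.011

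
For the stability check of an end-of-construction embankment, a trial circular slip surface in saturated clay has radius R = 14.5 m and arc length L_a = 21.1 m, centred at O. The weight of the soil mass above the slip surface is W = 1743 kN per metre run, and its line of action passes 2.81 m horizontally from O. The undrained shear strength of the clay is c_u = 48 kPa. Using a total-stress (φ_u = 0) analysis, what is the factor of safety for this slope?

Taking moments about the centre O, the resisting moment is provided by the undrained shear strength acting along the arc:
M_R = c_u·L_a·R = 48·21.10·14.5 = 14685.6 kN·m/m
M_D = W·d = 1743·2.81 = 4897.8 kN·m/m
FS = M_R / M_D = 14685.6 / 4897.8 = 2.998

FS = 3.00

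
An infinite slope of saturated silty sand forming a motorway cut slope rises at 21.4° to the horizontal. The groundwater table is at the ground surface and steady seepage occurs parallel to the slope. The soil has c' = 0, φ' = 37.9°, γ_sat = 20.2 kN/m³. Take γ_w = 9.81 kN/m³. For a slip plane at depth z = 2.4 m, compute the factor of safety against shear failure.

FS = 1.02

With seepage parallel to the slope and the water table at the surface, the effective normal stress on the slip plane uses the buoyant unit weight γ' = γ_sat − γ_w while the driving shear stress uses γ_sat:
FS = [c' + γ' z cos²β tanφ'] / [γ_sat z sinβ cosβ]
(For c' = 0 this reduces to FS = (γ'/γ_sat)·tanφ'/tanβ.)
γ' = 20.2 − 9.81 = 10.39 kN/m³
Numerator = 0.0 + 10.39·2.4·cos²21.4°·tan37.9° = 0.0 + 10.39·2.4·0.8669·0.7785 = 16.828 kPa
Denominator = 20.2·2.4·sin21.4°·cos21.4° = 20.2·2.4·0.3649·0.9311 = 16.470 kPa
FS = 16.828 / 16.470 = 1.022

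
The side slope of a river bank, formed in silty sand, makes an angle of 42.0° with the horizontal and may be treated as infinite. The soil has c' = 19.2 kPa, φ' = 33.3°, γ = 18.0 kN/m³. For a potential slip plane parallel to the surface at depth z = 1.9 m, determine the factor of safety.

FS = 1.86

For an infinite slope with a slip plane parallel to the surface (no pore pressure): FS = [c' + γz cos²β tanφ'] / [γz sinβ cosβ].
γz = 18.0·1.9 = 34.20 kN/m²
Numerator = 19.2 + 34.20·cos²42.0°·tan33.3° = 19.2 + 34.20·0.5523·0.6569 = 31.607 kPa
Denominator = 34.20·sin42.0°·cos42.0° = 34.20·0.6691·0.7431 = 17.006 kPa
FS = 31.607 / 17.006 = 1.859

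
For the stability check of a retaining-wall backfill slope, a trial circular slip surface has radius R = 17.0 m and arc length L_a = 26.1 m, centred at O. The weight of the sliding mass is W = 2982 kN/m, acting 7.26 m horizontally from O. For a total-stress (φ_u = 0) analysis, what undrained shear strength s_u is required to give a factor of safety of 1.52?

FS = s_u·L_a·R / (W·d), so s_u = FS·W·d / (L_a·R).
s_u = 1.52·2982·7.26 / (26.10·17.0) = 32907.0 / 443.70 = 74.16 kPa

s_u = 74.2 kPa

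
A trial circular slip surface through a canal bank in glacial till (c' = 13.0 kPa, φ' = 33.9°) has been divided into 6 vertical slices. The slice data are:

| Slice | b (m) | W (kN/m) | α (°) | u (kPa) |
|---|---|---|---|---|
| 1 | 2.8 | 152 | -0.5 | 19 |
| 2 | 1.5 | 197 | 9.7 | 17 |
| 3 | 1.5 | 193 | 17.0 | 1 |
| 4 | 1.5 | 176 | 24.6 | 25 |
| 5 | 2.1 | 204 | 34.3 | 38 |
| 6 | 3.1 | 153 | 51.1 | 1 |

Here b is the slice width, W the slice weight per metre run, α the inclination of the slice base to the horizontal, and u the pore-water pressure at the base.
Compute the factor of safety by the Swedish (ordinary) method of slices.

FS = 1.74

Ordinary method of slices: FS = Σ[c'·Δl_i + (W_i cosα_i − u_i·Δl_i)·tanφ'] / Σ W_i sinα_i, with Δl_i = b_i / cosα_i.
Slice 1: Δl = 2.8/cos(-0.5°) = 2.800 m; N'_1 = 152·cos(-0.5°) − 19·2.800 = 98.8; c'Δl = 36.40; W sinα = -1.3
Slice 2: Δl = 1.5/cos9.7° = 1.522 m; N'_2 = 197·cos9.7° − 17·1.522 = 168.3; c'Δl = 19.78; W sinα = 33.2
Slice 3: Δl = 1.5/cos17.0° = 1.569 m; N'_3 = 193·cos17.0° − 1·1.569 = 183.0; c'Δl = 20.39; W sinα = 56.4
Slice 4: Δl = 1.5/cos24.6° = 1.650 m; N'_4 = 176·cos24.6° − 25·1.650 = 118.8; c'Δl = 21.45; W sinα = 73.3
Slice 5: Δl = 2.1/cos34.3° = 2.542 m; N'_5 = 204·cos34.3° − 38·2.542 = 71.9; c'Δl = 33.05; W sinα = 115.0
Slice 6: Δl = 3.1/cos51.1° = 4.937 m; N'_6 = 153·cos51.1° − 1·4.937 = 91.1; c'Δl = 64.18; W sinα = 119.1
Σc'Δl = 195.2 kN/m; ΣN' = 732.0 kN/m; ΣW sinα = 395.6 kN/m
Resisting = 195.2 + 732.0·tan33.9° = 195.2 + 491.9 = 687.1 kN/m
FS = 687.1 / 395.6 = 1.737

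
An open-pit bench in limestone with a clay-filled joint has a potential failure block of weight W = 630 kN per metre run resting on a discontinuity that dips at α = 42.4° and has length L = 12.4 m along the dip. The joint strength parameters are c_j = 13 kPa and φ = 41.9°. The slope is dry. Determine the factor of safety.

Resolving the block weight along and normal to the plane and applying the Mohr–Coulomb strength on the joint:
N' = W cosα = 630·cos42.4° = 465.2 kN/m
Driving force T = W sinα = 630·sin42.4° = 424.8 kN/m
Resisting force R = c_j·L + N'·tanφ = 13·12.4 + 465.2·tan41.9° = 161.2 + 417.4 = 578.6 kN/m
FS = R / T = 578.6 / 424.8 = 1.362

FS = 1.36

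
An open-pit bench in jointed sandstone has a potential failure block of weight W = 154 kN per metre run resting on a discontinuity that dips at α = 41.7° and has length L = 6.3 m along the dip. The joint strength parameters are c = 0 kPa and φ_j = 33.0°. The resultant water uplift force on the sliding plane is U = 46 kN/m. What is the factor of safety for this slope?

Resolving the block weight along and normal to the plane and applying the Mohr–Coulomb strength on the joint:
N' = W cosα − U = 154·cos41.7° − 46 = 69.0 kN/m
Driving force T = W sinα = 154·sin41.7° = 102.4 kN/m
Resisting force R = c·L + N'·tanφ_j = 0·6.3 + 69.0·tan33.0° = 0.0 + 44.8 = 44.8 kN/m
FS = R / T = 44.8 / 102.4 = 0.437

FS = 0.44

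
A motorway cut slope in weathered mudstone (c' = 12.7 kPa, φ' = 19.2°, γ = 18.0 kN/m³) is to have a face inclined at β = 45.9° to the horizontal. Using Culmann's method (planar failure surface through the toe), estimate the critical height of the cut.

H_c = 17.95 m

Culmann's analysis gives the critical failure plane at α_cr = (β + φ')/2 = (45.9 + 19.2)/2 = 32.5°, and the critical height
H_c = (4c'/γ) · sinβ cosφ' / [1 − cos(β − φ')]
    = (4·12.7/18.0) · sin45.9°·cos19.2° / [1 − cos(26.7°)]
    = 2.822 · 0.7181·0.9444 / [1 − 0.8934]
    = 2.822 · 0.6782 / 0.1066
    = 17.95 m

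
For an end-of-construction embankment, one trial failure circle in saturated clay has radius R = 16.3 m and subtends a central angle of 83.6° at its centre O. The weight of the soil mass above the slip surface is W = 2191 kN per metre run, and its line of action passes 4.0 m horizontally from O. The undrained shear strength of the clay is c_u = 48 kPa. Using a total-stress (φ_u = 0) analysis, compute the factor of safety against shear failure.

FS = 2.12

Taking moments about the centre O, the resisting moment is provided by the undrained shear strength acting along the arc:
Arc length L_a = R·θ = 16.3·(83.6°·π/180) = 16.3·1.4591 = 23.78 m
M_R = c_u·L_a·R = 48·23.78·16.3 = 18608.0 kN·m/m
M_D = W·d = 2191·4.0 = 8764.0 kN·m/m
FS = M_R / M_D = 18608.0 / 8764.0 = 2.123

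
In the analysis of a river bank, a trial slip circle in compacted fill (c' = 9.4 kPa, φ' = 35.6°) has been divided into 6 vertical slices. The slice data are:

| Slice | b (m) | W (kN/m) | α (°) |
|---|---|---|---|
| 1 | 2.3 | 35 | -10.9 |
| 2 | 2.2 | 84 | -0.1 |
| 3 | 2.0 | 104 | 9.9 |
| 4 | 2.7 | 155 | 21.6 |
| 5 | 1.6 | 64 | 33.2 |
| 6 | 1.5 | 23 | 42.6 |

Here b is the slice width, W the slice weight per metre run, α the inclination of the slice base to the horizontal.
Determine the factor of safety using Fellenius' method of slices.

FS = 3.69

Ordinary method of slices: FS = Σ[c'·Δl_i + (W_i cosα_i)·tanφ'] / Σ W_i sinα_i, with Δl_i = b_i / cosα_i.
Slice 1: Δl = 2.3/cos(-10.9°) = 2.342 m; N'_1 = 35·cos(-10.9°) = 34.4; c'Δl = 22.02; W sinα = -6.6
Slice 2: Δl = 2.2/cos(-0.1°) = 2.200 m; N'_2 = 84·cos(-0.1°) = 84.0; c'Δl = 20.68; W sinα = -0.1
Slice 3: Δl = 2.0/cos9.9° = 2.030 m; N'_3 = 104·cos9.9° = 102.5; c'Δl = 19.08; W sinα = 17.9
Slice 4: Δl = 2.7/cos21.6° = 2.904 m; N'_4 = 155·cos21.6° = 144.1; c'Δl = 27.30; W sinα = 57.1
Slice 5: Δl = 1.6/cos33.2° = 1.912 m; N'_5 = 64·cos33.2° = 53.6; c'Δl = 17.97; W sinα = 35.0
Slice 6: Δl = 1.5/cos42.6° = 2.038 m; N'_6 = 23·cos42.6° = 16.9; c'Δl = 19.16; W sinα = 15.6
Σc'Δl = 126.2 kN/m; ΣN' = 435.4 kN/m; ΣW sinα = 118.8 kN/m
Resisting = 126.2 + 435.4·tan35.6° = 126.2 + 311.7 = 437.9 kN/m
FS = 437.9 / 118.8 = 3.687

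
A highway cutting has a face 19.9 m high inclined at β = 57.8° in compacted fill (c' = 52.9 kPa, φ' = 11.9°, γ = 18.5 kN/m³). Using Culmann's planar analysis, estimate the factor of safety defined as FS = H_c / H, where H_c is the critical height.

H_c = (4c'/γ) · sinβ cosφ' / [1 − cos(β − φ')]
    = (4·52.9/18.5) · sin57.8°·cos11.9° / [1 − cos45.9°]
    = 11.438 · 0.8280 / 0.3041 = 31.14 m
FS = H_c / H = 31.14 / 19.9 = 1.565

FS = 1.57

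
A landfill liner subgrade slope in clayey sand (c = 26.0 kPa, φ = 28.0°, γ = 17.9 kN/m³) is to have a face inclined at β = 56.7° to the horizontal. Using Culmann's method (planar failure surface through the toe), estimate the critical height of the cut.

H_c = 34.90 m

Culmann's analysis gives the critical failure plane at α_cr = (β + φ)/2 = (56.7 + 28.0)/2 = 42.4°, and the critical height
H_c = (4c/γ) · sinβ cosφ / [1 − cos(β − φ)]
    = (4·26.0/17.9) · sin56.7°·cos28.0° / [1 − cos(28.7°)]
    = 5.810 · 0.8358·0.8829 / [1 − 0.8771]
    = 5.810 · 0.7380 / 0.1229
    = 34.90 m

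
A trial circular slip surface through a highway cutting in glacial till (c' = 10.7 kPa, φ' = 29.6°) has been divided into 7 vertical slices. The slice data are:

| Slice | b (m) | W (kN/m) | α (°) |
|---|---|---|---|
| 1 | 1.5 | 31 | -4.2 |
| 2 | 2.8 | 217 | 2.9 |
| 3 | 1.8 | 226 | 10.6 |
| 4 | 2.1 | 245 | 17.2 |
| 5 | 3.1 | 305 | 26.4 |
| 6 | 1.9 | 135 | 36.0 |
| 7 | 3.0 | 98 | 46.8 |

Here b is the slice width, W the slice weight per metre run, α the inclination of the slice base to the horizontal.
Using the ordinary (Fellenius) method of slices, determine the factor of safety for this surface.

FS = 2.09

Ordinary method of slices: FS = Σ[c'·Δl_i + (W_i cosα_i)·tanφ'] / Σ W_i sinα_i, with Δl_i = b_i / cosα_i.
Slice 1: Δl = 1.5/cos(-4.2°) = 1.504 m; N'_1 = 31·cos(-4.2°) = 30.9; c'Δl = 16.09; W sinα = -2.3
Slice 2: Δl = 2.8/cos2.9° = 2.804 m; N'_2 = 217·cos2.9° = 216.7; c'Δl = 30.00; W sinα = 11.0
Slice 3: Δl = 1.8/cos10.6° = 1.831 m; N'_3 = 226·cos10.6° = 222.1; c'Δl = 19.59; W sinα = 41.6
Slice 4: Δl = 2.1/cos17.2° = 2.198 m; N'_4 = 245·cos17.2° = 234.0; c'Δl = 23.52; W sinα = 72.4
Slice 5: Δl = 3.1/cos26.4° = 3.461 m; N'_5 = 305·cos26.4° = 273.2; c'Δl = 37.03; W sinα = 135.6
Slice 6: Δl = 1.9/cos36.0° = 2.349 m; N'_6 = 135·cos36.0° = 109.2; c'Δl = 25.13; W sinα = 79.4
Slice 7: Δl = 3.0/cos46.8° = 4.382 m; N'_7 = 98·cos46.8° = 67.1; c'Δl = 46.89; W sinα = 71.4
Σc'Δl = 198.3 kN/m; ΣN' = 1153.3 kN/m; ΣW sinα = 409.1 kN/m
Resisting = 198.3 + 1153.3·tan29.6° = 198.3 + 655.2 = 853.4 kN/m
FS = 853.4 / 409.1 = 2.086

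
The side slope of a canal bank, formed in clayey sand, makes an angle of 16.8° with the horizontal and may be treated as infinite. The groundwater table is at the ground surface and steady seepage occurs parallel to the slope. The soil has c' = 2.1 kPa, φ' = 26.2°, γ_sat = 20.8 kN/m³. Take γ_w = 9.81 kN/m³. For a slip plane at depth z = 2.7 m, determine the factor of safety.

FS = 1.00

With seepage parallel to the slope and the water table at the surface, the effective normal stress on the slip plane uses the buoyant unit weight γ' = γ_sat − γ_w while the driving shear stress uses γ_sat:
FS = [c' + γ' z cos²β tanφ'] / [γ_sat z sinβ cosβ]
γ' = 20.8 − 9.81 = 10.99 kN/m³
Numerator = 2.1 + 10.99·2.7·cos²16.8°·tan26.2° = 2.1 + 10.99·2.7·0.9165·0.4921 = 15.481 kPa
Denominator = 20.8·2.7·sin16.8°·cos16.8° = 20.8·2.7·0.2890·0.9573 = 15.539 kPa
FS = 15.481 / 15.539 = 0.996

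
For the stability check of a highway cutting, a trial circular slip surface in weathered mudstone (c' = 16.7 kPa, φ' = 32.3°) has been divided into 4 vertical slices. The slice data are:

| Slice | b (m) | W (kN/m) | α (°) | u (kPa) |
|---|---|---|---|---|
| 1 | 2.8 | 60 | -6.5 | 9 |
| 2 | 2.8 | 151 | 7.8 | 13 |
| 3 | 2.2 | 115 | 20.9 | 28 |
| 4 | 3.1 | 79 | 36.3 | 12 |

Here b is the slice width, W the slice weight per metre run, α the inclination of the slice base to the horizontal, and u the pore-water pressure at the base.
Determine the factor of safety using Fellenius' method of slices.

Ordinary method of slices: FS = Σ[c'·Δl_i + (W_i cosα_i − u_i·Δl_i)·tanφ'] / Σ W_i sinα_i, with Δl_i = b_i / cosα_i.
Slice 1: Δl = 2.8/cos(-6.5°) = 2.818 m; N'_1 = 60·cos(-6.5°) − 9·2.818 = 34.3; c'Δl = 47.06; W sinα = -6.8
Slice 2: Δl = 2.8/cos7.8° = 2.826 m; N'_2 = 151·cos7.8° − 13·2.826 = 112.9; c'Δl = 47.20; W sinα = 20.5
Slice 3: Δl = 2.2/cos20.9° = 2.355 m; N'_3 = 115·cos20.9° − 28·2.355 = 41.5; c'Δl = 39.33; W sinα = 41.0
Slice 4: Δl = 3.1/cos36.3° = 3.846 m; N'_4 = 79·cos36.3° − 12·3.846 = 17.5; c'Δl = 64.24; W sinα = 46.8
Σc'Δl = 197.8 kN/m; ΣN' = 206.1 kN/m; ΣW sinα = 101.5 kN/m
Resisting = 197.8 + 206.1·tan32.3° = 197.8 + 130.3 = 328.1 kN/m
FS = 328.1 / 101.5 = 3.233

FS = 3.23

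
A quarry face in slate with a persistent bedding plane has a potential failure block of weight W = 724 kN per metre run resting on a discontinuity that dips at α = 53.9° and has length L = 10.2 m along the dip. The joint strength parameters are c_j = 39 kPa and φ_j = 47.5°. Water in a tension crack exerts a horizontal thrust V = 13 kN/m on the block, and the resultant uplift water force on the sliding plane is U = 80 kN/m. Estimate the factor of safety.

FS = 1.29

Resolving the block weight along and normal to the plane and applying the Mohr–Coulomb strength on the joint:
N' = W cosα − U − V sinα = 724·cos53.9° − 80 − 13·sin53.9° = 336.1 kN/m
Driving force T = W sinα + V cosα = 724·sin53.9° + 13·cos53.9° = 592.6 kN/m
Resisting force R = c_j·L + N'·tanφ_j = 39·10.2 + 336.1·tan47.5° = 397.8 + 366.8 = 764.6 kN/m
FS = R / T = 764.6 / 592.6 = 1.290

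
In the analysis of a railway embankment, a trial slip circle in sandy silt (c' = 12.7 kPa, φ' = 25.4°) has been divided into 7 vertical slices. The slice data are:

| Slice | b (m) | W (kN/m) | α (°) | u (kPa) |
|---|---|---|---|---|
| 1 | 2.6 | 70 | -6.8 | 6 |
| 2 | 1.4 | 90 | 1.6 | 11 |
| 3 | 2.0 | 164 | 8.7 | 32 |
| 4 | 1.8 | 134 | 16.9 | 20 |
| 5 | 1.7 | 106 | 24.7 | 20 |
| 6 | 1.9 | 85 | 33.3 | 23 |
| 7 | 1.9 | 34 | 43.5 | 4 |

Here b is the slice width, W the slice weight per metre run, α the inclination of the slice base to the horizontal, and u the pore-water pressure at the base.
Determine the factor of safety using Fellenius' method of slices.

FS = 2.21

Ordinary method of slices: FS = Σ[c'·Δl_i + (W_i cosα_i − u_i·Δl_i)·tanφ'] / Σ W_i sinα_i, with Δl_i = b_i / cosα_i.
Slice 1: Δl = 2.6/cos(-6.8°) = 2.618 m; N'_1 = 70·cos(-6.8°) − 6·2.618 = 53.8; c'Δl = 33.25; W sinα = -8.3
Slice 2: Δl = 1.4/cos1.6° = 1.401 m; N'_2 = 90·cos1.6° − 11·1.401 = 74.6; c'Δl = 17.79; W sinα = 2.5
Slice 3: Δl = 2.0/cos8.7° = 2.023 m; N'_3 = 164·cos8.7° − 32·2.023 = 97.4; c'Δl = 25.70; W sinα = 24.8
Slice 4: Δl = 1.8/cos16.9° = 1.881 m; N'_4 = 134·cos16.9° − 20·1.881 = 90.6; c'Δl = 23.89; W sinα = 39.0
Slice 5: Δl = 1.7/cos24.7° = 1.871 m; N'_5 = 106·cos24.7° − 20·1.871 = 58.9; c'Δl = 23.76; W sinα = 44.3
Slice 6: Δl = 1.9/cos33.3° = 2.273 m; N'_6 = 85·cos33.3° − 23·2.273 = 18.8; c'Δl = 28.87; W sinα = 46.7
Slice 7: Δl = 1.9/cos43.5° = 2.619 m; N'_7 = 34·cos43.5° − 4·2.619 = 14.2; c'Δl = 33.27; W sinα = 23.4
Σc'Δl = 186.5 kN/m; ΣN' = 408.1 kN/m; ΣW sinα = 172.4 kN/m
Resisting = 186.5 + 408.1·tan25.4° = 186.5 + 193.8 = 380.3 kN/m
FS = 380.3 / 172.4 = 2.207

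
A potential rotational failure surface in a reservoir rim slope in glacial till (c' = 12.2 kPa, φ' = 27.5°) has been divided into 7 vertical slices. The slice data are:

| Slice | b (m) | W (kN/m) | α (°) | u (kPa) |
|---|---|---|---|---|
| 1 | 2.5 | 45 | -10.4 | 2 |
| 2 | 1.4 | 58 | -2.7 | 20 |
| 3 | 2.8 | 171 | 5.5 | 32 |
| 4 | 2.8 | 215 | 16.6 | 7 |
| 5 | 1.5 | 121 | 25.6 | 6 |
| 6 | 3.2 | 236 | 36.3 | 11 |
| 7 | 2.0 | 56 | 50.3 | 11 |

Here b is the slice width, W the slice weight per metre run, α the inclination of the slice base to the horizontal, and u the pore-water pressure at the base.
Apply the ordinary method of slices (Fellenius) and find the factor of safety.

FS = 1.75

Ordinary method of slices: FS = Σ[c'·Δl_i + (W_i cosα_i − u_i·Δl_i)·tanφ'] / Σ W_i sinα_i, with Δl_i = b_i / cosα_i.
Slice 1: Δl = 2.5/cos(-10.4°) = 2.542 m; N'_1 = 45·cos(-10.4°) − 2·2.542 = 39.2; c'Δl = 31.01; W sinα = -8.1
Slice 2: Δl = 1.4/cos(-2.7°) = 1.402 m; N'_2 = 58·cos(-2.7°) − 20·1.402 = 29.9; c'Δl = 17.10; W sinα = -2.7
Slice 3: Δl = 2.8/cos5.5° = 2.813 m; N'_3 = 171·cos5.5° − 32·2.813 = 80.2; c'Δl = 34.32; W sinα = 16.4
Slice 4: Δl = 2.8/cos16.6° = 2.922 m; N'_4 = 215·cos16.6° − 7·2.922 = 185.6; c'Δl = 35.65; W sinα = 61.4
Slice 5: Δl = 1.5/cos25.6° = 1.663 m; N'_5 = 121·cos25.6° − 6·1.663 = 99.1; c'Δl = 20.29; W sinα = 52.3
Slice 6: Δl = 3.2/cos36.3° = 3.971 m; N'_6 = 236·cos36.3° − 11·3.971 = 146.5; c'Δl = 48.44; W sinα = 139.7
Slice 7: Δl = 2.0/cos50.3° = 3.131 m; N'_7 = 56·cos50.3° − 11·3.131 = 1.3; c'Δl = 38.20; W sinα = 43.1
Σc'Δl = 225.0 kN/m; ΣN' = 581.9 kN/m; ΣW sinα = 302.0 kN/m
Resisting = 225.0 + 581.9·tan27.5° = 225.0 + 302.9 = 527.9 kN/m
FS = 527.9 / 302.0 = 1.748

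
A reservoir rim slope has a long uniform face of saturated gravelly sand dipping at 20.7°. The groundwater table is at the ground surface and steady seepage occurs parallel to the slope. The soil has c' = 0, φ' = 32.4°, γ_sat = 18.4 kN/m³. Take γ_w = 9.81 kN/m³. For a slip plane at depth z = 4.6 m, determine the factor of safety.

FS = 0.78

With seepage parallel to the slope and the water table at the surface, the effective normal stress on the slip plane uses the buoyant unit weight γ' = γ_sat − γ_w while the driving shear stress uses γ_sat:
FS = [c' + γ' z cos²β tanφ'] / [γ_sat z sinβ cosβ]
(For c' = 0 this reduces to FS = (γ'/γ_sat)·tanφ'/tanβ.)
γ' = 18.4 − 9.81 = 8.59 kN/m³
Numerator = 0.0 + 8.59·4.6·cos²20.7°·tan32.4° = 0.0 + 8.59·4.6·0.8751·0.6346 = 21.943 kPa
Denominator = 18.4·4.6·sin20.7°·cos20.7° = 18.4·4.6·0.3535·0.9354 = 27.987 kPa
FS = 21.943 / 27.987 = 0.784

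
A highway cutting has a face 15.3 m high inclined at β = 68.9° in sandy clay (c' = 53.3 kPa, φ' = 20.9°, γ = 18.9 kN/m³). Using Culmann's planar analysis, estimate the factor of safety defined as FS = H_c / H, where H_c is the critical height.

FS = 1.94

H_c = (4c'/γ) · sinβ cosφ' / [1 − cos(β − φ')]
    = (4·53.3/18.9) · sin68.9°·cos20.9° / [1 − cos48.0°]
    = 11.280 · 0.8716 / 0.3309 = 29.71 m
FS = H_c / H = 29.71 / 15.3 = 1.942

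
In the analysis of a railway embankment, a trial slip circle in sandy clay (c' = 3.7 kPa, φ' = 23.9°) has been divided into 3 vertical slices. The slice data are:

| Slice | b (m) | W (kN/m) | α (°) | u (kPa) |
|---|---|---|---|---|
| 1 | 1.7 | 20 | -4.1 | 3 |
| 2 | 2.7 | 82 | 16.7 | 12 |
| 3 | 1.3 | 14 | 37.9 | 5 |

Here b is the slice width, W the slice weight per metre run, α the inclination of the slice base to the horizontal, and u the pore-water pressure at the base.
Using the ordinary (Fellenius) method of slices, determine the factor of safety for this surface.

FS = 1.64

Ordinary method of slices: FS = Σ[c'·Δl_i + (W_i cosα_i − u_i·Δl_i)·tanφ'] / Σ W_i sinα_i, with Δl_i = b_i / cosα_i.
Slice 1: Δl = 1.7/cos(-4.1°) = 1.704 m; N'_1 = 20·cos(-4.1°) − 3·1.704 = 14.8; c'Δl = 6.31; W sinα = -1.4
Slice 2: Δl = 2.7/cos16.7° = 2.819 m; N'_2 = 82·cos16.7° − 12·2.819 = 44.7; c'Δl = 10.43; W sinα = 23.6
Slice 3: Δl = 1.3/cos37.9° = 1.647 m; N'_3 = 14·cos37.9° − 5·1.647 = 2.8; c'Δl = 6.10; W sinα = 8.6
Σc'Δl = 22.8 kN/m; ΣN' = 62.4 kN/m; ΣW sinα = 30.7 kN/m
Resisting = 22.8 + 62.4·tan23.9° = 22.8 + 27.6 = 50.5 kN/m
FS = 50.5 / 30.7 = 1.642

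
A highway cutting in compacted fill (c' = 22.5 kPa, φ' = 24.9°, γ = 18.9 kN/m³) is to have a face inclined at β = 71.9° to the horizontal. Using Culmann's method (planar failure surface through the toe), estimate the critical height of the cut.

Culmann's analysis gives the critical failure plane at α_cr = (β + φ')/2 = (71.9 + 24.9)/2 = 48.4°, and the critical height
H_c = (4c'/γ) · sinβ cosφ' / [1 − cos(β − φ')]
    = (4·22.5/18.9) · sin71.9°·cos24.9° / [1 − cos(47.0°)]
    = 4.762 · 0.9505·0.9070 / [1 − 0.6820]
    = 4.762 · 0.8622 / 0.3180
    = 12.91 m

H_c = 12.91 m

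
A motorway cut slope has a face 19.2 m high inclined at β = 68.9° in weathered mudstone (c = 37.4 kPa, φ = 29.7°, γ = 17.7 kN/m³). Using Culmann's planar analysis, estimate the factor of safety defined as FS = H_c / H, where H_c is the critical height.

FS = 1.59

H_c = (4c/γ) · sinβ cosφ / [1 − cos(β − φ)]
    = (4·37.4/17.7) · sin68.9°·cos29.7° / [1 − cos39.2°]
    = 8.452 · 0.8104 / 0.2251 = 30.43 m
FS = H_c / H = 30.43 / 19.2 = 1.585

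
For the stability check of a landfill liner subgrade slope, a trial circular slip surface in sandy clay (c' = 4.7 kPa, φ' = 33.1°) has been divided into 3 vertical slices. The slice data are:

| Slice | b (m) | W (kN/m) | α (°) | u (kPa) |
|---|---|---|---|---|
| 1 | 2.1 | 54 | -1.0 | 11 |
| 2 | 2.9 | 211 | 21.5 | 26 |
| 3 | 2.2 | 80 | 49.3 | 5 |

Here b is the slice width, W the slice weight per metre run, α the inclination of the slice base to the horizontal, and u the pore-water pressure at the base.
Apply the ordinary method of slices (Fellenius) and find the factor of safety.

Ordinary method of slices: FS = Σ[c'·Δl_i + (W_i cosα_i − u_i·Δl_i)·tanφ'] / Σ W_i sinα_i, with Δl_i = b_i / cosα_i.
Slice 1: Δl = 2.1/cos(-1.0°) = 2.100 m; N'_1 = 54·cos(-1.0°) − 11·2.100 = 30.9; c'Δl = 9.87; W sinα = -0.9
Slice 2: Δl = 2.9/cos21.5° = 3.117 m; N'_2 = 211·cos21.5° − 26·3.117 = 115.3; c'Δl = 14.65; W sinα = 77.3
Slice 3: Δl = 2.2/cos49.3° = 3.374 m; N'_3 = 80·cos49.3° − 5·3.374 = 35.3; c'Δl = 15.86; W sinα = 60.7
Σc'Δl = 40.4 kN/m; ΣN' = 181.5 kN/m; ΣW sinα = 137.0 kN/m
Resisting = 40.4 + 181.5·tan33.1° = 40.4 + 118.3 = 158.7 kN/m
FS = 158.7 / 137.0 = 1.158

FS = 1.16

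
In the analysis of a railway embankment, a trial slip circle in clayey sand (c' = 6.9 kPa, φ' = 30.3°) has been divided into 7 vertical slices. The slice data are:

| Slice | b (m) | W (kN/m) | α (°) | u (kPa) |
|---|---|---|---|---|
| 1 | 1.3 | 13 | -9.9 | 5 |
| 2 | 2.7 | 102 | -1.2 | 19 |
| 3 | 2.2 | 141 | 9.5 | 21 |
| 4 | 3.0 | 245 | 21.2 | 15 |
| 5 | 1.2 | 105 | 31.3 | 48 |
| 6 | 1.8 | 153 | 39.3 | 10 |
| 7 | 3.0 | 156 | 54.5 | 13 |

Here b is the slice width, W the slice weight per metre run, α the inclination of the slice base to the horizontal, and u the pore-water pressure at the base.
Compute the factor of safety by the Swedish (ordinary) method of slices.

FS = 1.04

Ordinary method of slices: FS = Σ[c'·Δl_i + (W_i cosα_i − u_i·Δl_i)·tanφ'] / Σ W_i sinα_i, with Δl_i = b_i / cosα_i.
Slice 1: Δl = 1.3/cos(-9.9°) = 1.320 m; N'_1 = 13·cos(-9.9°) − 5·1.320 = 6.2; c'Δl = 9.11; W sinα = -2.2
Slice 2: Δl = 2.7/cos(-1.2°) = 2.701 m; N'_2 = 102·cos(-1.2°) − 19·2.701 = 50.7; c'Δl = 18.63; W sinα = -2.1
Slice 3: Δl = 2.2/cos9.5° = 2.231 m; N'_3 = 141·cos9.5° − 21·2.231 = 92.2; c'Δl = 15.39; W sinα = 23.3
Slice 4: Δl = 3.0/cos21.2° = 3.218 m; N'_4 = 245·cos21.2° − 15·3.218 = 180.2; c'Δl = 22.20; W sinα = 88.6
Slice 5: Δl = 1.2/cos31.3° = 1.404 m; N'_5 = 105·cos31.3° − 48·1.404 = 22.3; c'Δl = 9.69; W sinα = 54.5
Slice 6: Δl = 1.8/cos39.3° = 2.326 m; N'_6 = 153·cos39.3° − 10·2.326 = 95.1; c'Δl = 16.05; W sinα = 96.9
Slice 7: Δl = 3.0/cos54.5° = 5.166 m; N'_7 = 156·cos54.5° − 13·5.166 = 23.4; c'Δl = 35.65; W sinα = 127.0
Σc'Δl = 126.7 kN/m; ΣN' = 470.1 kN/m; ΣW sinα = 386.0 kN/m
Resisting = 126.7 + 470.1·tan30.3° = 126.7 + 274.7 = 401.4 kN/m
FS = 401.4 / 386.0 = 1.040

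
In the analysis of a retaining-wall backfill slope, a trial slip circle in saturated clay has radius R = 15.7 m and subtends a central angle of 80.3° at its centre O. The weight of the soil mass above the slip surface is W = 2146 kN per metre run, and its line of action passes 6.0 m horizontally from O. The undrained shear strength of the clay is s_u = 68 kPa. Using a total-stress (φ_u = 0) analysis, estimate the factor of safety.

FS = 1.82

Taking moments about the centre O, the resisting moment is provided by the undrained shear strength acting along the arc:
Arc length L_a = R·θ = 15.7·(80.3°·π/180) = 15.7·1.4015 = 22.00 m
M_R = s_u·L_a·R = 68·22.00·15.7 = 23491.0 kN·m/m
M_D = W·d = 2146·6.0 = 12876.0 kN·m/m
FS = M_R / M_D = 23491.0 / 12876.0 = 1.824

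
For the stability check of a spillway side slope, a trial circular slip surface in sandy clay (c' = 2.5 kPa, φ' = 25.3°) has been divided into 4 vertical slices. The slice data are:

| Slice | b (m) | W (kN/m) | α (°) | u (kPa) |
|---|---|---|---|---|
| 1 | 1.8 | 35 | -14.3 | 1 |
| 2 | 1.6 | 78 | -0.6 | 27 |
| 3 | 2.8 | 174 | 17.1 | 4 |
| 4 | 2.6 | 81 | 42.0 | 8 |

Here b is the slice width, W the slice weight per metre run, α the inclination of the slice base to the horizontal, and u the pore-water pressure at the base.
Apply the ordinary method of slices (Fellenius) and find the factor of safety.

FS = 1.51

Ordinary method of slices: FS = Σ[c'·Δl_i + (W_i cosα_i − u_i·Δl_i)·tanφ'] / Σ W_i sinα_i, with Δl_i = b_i / cosα_i.
Slice 1: Δl = 1.8/cos(-14.3°) = 1.858 m; N'_1 = 35·cos(-14.3°) − 1·1.858 = 32.1; c'Δl = 4.64; W sinα = -8.6
Slice 2: Δl = 1.6/cos(-0.6°) = 1.600 m; N'_2 = 78·cos(-0.6°) − 27·1.600 = 34.8; c'Δl = 4.00; W sinα = -0.8
Slice 3: Δl = 2.8/cos17.1° = 2.930 m; N'_3 = 174·cos17.1° − 4·2.930 = 154.6; c'Δl = 7.32; W sinα = 51.2
Slice 4: Δl = 2.6/cos42.0° = 3.499 m; N'_4 = 81·cos42.0° − 8·3.499 = 32.2; c'Δl = 8.75; W sinα = 54.2
Σc'Δl = 24.7 kN/m; ΣN' = 253.6 kN/m; ΣW sinα = 95.9 kN/m
Resisting = 24.7 + 253.6·tan25.3° = 24.7 + 119.9 = 144.6 kN/m
FS = 144.6 / 95.9 = 1.508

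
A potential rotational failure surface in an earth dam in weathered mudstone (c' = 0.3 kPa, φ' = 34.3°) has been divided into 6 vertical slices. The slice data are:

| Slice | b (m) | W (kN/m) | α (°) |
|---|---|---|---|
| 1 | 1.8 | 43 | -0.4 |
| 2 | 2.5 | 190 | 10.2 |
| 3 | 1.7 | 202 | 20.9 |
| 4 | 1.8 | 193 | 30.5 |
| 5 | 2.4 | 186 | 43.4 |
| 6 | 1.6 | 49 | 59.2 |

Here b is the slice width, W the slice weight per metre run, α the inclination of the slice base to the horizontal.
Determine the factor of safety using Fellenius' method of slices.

Ordinary method of slices: FS = Σ[c'·Δl_i + (W_i cosα_i)·tanφ'] / Σ W_i sinα_i, with Δl_i = b_i / cosα_i.
Slice 1: Δl = 1.8/cos(-0.4°) = 1.800 m; N'_1 = 43·cos(-0.4°) = 43.0; c'Δl = 0.54; W sinα = -0.3
Slice 2: Δl = 2.5/cos10.2° = 2.540 m; N'_2 = 190·cos10.2° = 187.0; c'Δl = 0.76; W sinα = 33.6
Slice 3: Δl = 1.7/cos20.9° = 1.820 m; N'_3 = 202·cos20.9° = 188.7; c'Δl = 0.55; W sinα = 72.1
Slice 4: Δl = 1.8/cos30.5° = 2.089 m; N'_4 = 193·cos30.5° = 166.3; c'Δl = 0.63; W sinα = 98.0
Slice 5: Δl = 2.4/cos43.4° = 3.303 m; N'_5 = 186·cos43.4° = 135.1; c'Δl = 0.99; W sinα = 127.8
Slice 6: Δl = 1.6/cos59.2° = 3.125 m; N'_6 = 49·cos59.2° = 25.1; c'Δl = 0.94; W sinα = 42.1
Σc'Δl = 4.4 kN/m; ΣN' = 745.2 kN/m; ΣW sinα = 373.2 kN/m
Resisting = 4.4 + 745.2·tan34.3° = 4.4 + 508.4 = 512.8 kN/m
FS = 512.8 / 373.2 = 1.374

FS = 1.37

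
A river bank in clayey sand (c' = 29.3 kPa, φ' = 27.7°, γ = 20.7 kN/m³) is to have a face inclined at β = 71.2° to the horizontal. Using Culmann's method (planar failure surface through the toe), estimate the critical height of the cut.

H_c = 17.28 m

Culmann's analysis gives the critical failure plane at α_cr = (β + φ')/2 = (71.2 + 27.7)/2 = 49.5°, and the critical height
H_c = (4c'/γ) · sinβ cosφ' / [1 − cos(β − φ')]
    = (4·29.3/20.7) · sin71.2°·cos27.7° / [1 − cos(43.5°)]
    = 5.662 · 0.9466·0.8854 / [1 − 0.7254]
    = 5.662 · 0.8382 / 0.2746
    = 17.28 m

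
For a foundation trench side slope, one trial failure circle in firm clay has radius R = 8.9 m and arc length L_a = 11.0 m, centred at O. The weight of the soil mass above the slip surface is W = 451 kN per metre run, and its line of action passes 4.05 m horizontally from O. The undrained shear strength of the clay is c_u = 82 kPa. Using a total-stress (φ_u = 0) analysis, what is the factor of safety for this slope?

Taking moments about the centre O, the resisting moment is provided by the undrained shear strength acting along the arc:
M_R = c_u·L_a·R = 82·11.00·8.9 = 8027.8 kN·m/m
M_D = W·d = 451·4.05 = 1826.5 kN·m/m
FS = M_R / M_D = 8027.8 / 1826.5 = 4.395

FS = 4.40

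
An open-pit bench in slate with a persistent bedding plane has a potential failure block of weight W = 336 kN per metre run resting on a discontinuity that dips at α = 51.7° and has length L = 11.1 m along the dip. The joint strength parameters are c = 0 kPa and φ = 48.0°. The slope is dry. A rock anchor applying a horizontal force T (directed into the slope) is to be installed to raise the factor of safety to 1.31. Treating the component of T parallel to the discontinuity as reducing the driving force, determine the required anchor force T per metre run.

Resolving forces along and normal to the sliding plane, with the horizontal anchor force T adding T·sinα to the effective normal force and T·cosα acting up the plane against the driving force:
FS = [cL + (W cosα + T sinα) tanφ] / [W sinα − T cosα]
Without the anchor: N' = 208.2 kN/m, driving T_d = 263.7 kN/m, resisting R = 0·11.1 + 208.2·tan48.0° = 231.3 kN/m, FS = 0.88.
Setting FS = 1.31 and solving for T:
1.31·(263.7 − T cos51.7°) = 231.3 + T sin51.7°·tan48.0°
T·(sin51.7°·tan48.0° + 1.31·cos51.7°) = 1.31·263.7 − 231.3
T·(0.7848·1.1106 + 1.31·0.6198) = 345.4 − 231.3 = 114.1
T·1.6835 = 114.1
T = 67.8 kN/m

T = 68 kN/m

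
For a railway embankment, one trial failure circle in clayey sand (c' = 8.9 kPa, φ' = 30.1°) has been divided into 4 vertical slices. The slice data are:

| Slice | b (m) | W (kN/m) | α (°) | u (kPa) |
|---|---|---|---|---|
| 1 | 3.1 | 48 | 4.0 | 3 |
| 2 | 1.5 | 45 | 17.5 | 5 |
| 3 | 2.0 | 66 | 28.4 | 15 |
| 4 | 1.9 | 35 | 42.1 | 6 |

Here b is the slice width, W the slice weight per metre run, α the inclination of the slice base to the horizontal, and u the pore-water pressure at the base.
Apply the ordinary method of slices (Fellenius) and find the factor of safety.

FS = 2.05

Ordinary method of slices: FS = Σ[c'·Δl_i + (W_i cosα_i − u_i·Δl_i)·tanφ'] / Σ W_i sinα_i, with Δl_i = b_i / cosα_i.
Slice 1: Δl = 3.1/cos4.0° = 3.108 m; N'_1 = 48·cos4.0° − 3·3.108 = 38.6; c'Δl = 27.66; W sinα = 3.3
Slice 2: Δl = 1.5/cos17.5° = 1.573 m; N'_2 = 45·cos17.5° − 5·1.573 = 35.1; c'Δl = 14.00; W sinα = 13.5
Slice 3: Δl = 2.0/cos28.4° = 2.274 m; N'_3 = 66·cos28.4° − 15·2.274 = 24.0; c'Δl = 20.24; W sinα = 31.4
Slice 4: Δl = 1.9/cos42.1° = 2.561 m; N'_4 = 35·cos42.1° − 6·2.561 = 10.6; c'Δl = 22.79; W sinα = 23.5
Σc'Δl = 84.7 kN/m; ΣN' = 108.2 kN/m; ΣW sinα = 71.7 kN/m
Resisting = 84.7 + 108.2·tan30.1° = 84.7 + 62.7 = 147.4 kN/m
FS = 147.4 / 71.7 = 2.055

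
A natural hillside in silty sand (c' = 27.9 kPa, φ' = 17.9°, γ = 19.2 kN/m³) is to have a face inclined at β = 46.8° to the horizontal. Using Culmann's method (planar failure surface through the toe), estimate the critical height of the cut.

Culmann's analysis gives the critical failure plane at α_cr = (β + φ')/2 = (46.8 + 17.9)/2 = 32.3°, and the critical height
H_c = (4c'/γ) · sinβ cosφ' / [1 − cos(β − φ')]
    = (4·27.9/19.2) · sin46.8°·cos17.9° / [1 − cos(28.9°)]
    = 5.812 · 0.7290·0.9516 / [1 − 0.8755]
    = 5.812 · 0.6937 / 0.1245
    = 32.38 m

H_c = 32.38 m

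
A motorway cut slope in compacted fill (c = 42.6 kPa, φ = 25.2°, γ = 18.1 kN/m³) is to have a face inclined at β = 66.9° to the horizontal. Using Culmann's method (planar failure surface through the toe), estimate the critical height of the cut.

Culmann's analysis gives the critical failure plane at α_cr = (β + φ)/2 = (66.9 + 25.2)/2 = 46.1°, and the critical height
H_c = (4c/γ) · sinβ cosφ / [1 − cos(β − φ)]
    = (4·42.6/18.1) · sin66.9°·cos25.2° / [1 − cos(41.7°)]
    = 9.414 · 0.9198·0.9048 / [1 − 0.7466]
    = 9.414 · 0.8323 / 0.2534
    = 30.93 m

H_c = 30.93 m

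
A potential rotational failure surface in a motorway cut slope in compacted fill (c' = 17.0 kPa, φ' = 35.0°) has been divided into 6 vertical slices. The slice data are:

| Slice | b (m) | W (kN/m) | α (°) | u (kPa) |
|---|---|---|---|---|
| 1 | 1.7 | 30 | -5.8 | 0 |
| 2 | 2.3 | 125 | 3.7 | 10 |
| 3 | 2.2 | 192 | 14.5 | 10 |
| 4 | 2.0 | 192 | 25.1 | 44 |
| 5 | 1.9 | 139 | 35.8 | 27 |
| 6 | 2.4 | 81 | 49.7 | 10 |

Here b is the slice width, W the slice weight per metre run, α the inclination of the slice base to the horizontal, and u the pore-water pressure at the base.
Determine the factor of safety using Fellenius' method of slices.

Ordinary method of slices: FS = Σ[c'·Δl_i + (W_i cosα_i − u_i·Δl_i)·tanφ'] / Σ W_i sinα_i, with Δl_i = b_i / cosα_i.
Slice 1: Δl = 1.7/cos(-5.8°) = 1.709 m; N'_1 = 30·cos(-5.8°) − 0·1.709 = 29.8; c'Δl = 29.05; W sinα = -3.0
Slice 2: Δl = 2.3/cos3.7° = 2.305 m; N'_2 = 125·cos3.7° − 10·2.305 = 101.7; c'Δl = 39.18; W sinα = 8.1
Slice 3: Δl = 2.2/cos14.5° = 2.272 m; N'_3 = 192·cos14.5° − 10·2.272 = 163.2; c'Δl = 38.63; W sinα = 48.1
Slice 4: Δl = 2.0/cos25.1° = 2.209 m; N'_4 = 192·cos25.1° − 44·2.209 = 76.7; c'Δl = 37.55; W sinα = 81.4
Slice 5: Δl = 1.9/cos35.8° = 2.343 m; N'_5 = 139·cos35.8° − 27·2.343 = 49.5; c'Δl = 39.82; W sinα = 81.3
Slice 6: Δl = 2.4/cos49.7° = 3.711 m; N'_6 = 81·cos49.7° − 10·3.711 = 15.3; c'Δl = 63.08; W sinα = 61.8
Σc'Δl = 247.3 kN/m; ΣN' = 436.2 kN/m; ΣW sinα = 277.6 kN/m
Resisting = 247.3 + 436.2·tan35.0° = 247.3 + 305.4 = 552.7 kN/m
FS = 552.7 / 277.6 = 1.991

FS = 1.99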